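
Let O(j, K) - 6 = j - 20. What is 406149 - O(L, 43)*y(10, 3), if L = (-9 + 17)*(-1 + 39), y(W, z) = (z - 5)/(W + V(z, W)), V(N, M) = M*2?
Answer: 1218505/3 ≈ 4.0617e+5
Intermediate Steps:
V(N, M) = 2*M
y(W, z) = (-5 + z)/(3*W) (y(W, z) = (z - 5)/(W + 2*W) = (-5 + z)/((3*W)) = (-5 + z)*(1/(3*W)) = (-5 + z)/(3*W))
L = 304 (L = 8*38 = 304)
O(j, K) = -14 + j (O(j, K) = 6 + (j - 20) = 6 + (-20 + j) = -14 + j)
406149 - O(L, 43)*y(10, 3) = 406149 - (-14 + 304)*(⅓)*(-5 + 3)/10 = 406149 - 290*(⅓)*(⅒)*(-2) = 406149 - 290*(-1)/15 = 406149 - 1*(-58/3) = 406149 + 58/3 = 1218505/3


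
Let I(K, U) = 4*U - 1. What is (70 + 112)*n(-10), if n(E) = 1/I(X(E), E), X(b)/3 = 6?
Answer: -182/41 ≈ -4.4390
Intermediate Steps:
X(b) = 18 (X(b) = 3*6 = 18)
I(K, U) = -1 + 4*U
n(E) = 1/(-1 + 4*E)
(70 + 112)*n(-10) = (70 + 112)/(-1 + 4*(-10)) = 182/(-1 - 40) = 182/(-41) = 182*(-1/41) = -182/41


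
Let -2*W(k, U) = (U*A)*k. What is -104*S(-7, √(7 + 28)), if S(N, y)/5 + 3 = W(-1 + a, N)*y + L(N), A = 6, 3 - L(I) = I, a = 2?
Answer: -3640 - 10920*√35 ≈ -68244.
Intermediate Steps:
L(I) = 3 - I
W(k, U) = -3*U*k (W(k, U) = -U*6*k/2 = -6*U*k/2 = -3*U*k)
S(N, y) = -5*N - 15*N*y (S(N, y) = -15 + 5*((-3*N*(-1 + 2))*y + (3 - N)) = -15 + 5*((-3*N*1)*y + (3 - N)) = -15 + 5*((-3*N)*y + (3 - N)) = -15 + 5*(-3*N*y + (3 - N)) = -15 + 5*(3 - N - 3*N*y) = -15 + (15 - 5*N - 15*N*y) = -5*N - 15*N*y)
-104*S(-7, √(7 + 28)) = -520*(-7)*(-1 - 3*√(7 + 28)) = -520*(-7)*(-1 - 3*√35) = -104*(35 + 105*√35) = -3640 - 10920*√35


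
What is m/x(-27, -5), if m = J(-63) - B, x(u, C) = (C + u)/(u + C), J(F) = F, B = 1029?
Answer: -1092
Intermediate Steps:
x(u, C) = 1 (x(u, C) = (C + u)/(C + u) = 1)
m = -1092 (m = -63 - 1*1029 = -63 - 1029 = -1092)
m/x(-27, -5) = -1092/1 = -1092*1 = -1092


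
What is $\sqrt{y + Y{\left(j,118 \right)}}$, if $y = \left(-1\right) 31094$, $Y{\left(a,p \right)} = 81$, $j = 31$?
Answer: $i \sqrt{31013} \approx 176.1 i$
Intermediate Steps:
$y = -31094$
$\sqrt{y + Y{\left(j,118 \right)}} = \sqrt{-31094 + 81} = \sqrt{-31013} = i \sqrt{31013}$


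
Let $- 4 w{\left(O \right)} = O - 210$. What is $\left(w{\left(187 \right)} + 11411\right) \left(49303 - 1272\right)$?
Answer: $\frac{2193431677}{4} \approx 5.4836 \cdot 10^{8}$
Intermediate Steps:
$w{\left(O \right)} = \frac{105}{2} - \frac{O}{4}$ ($w{\left(O \right)} = - \frac{O - 210}{4} = - \frac{-210 + O}{4} = \frac{105}{2} - \frac{O}{4}$)
$\left(w{\left(187 \right)} + 11411\right) \left(49303 - 1272\right) = \left(\left(\frac{105}{2} - \frac{187}{4}\right) + 11411\right) \left(49303 - 1272\right) = \left(\left(\frac{105}{2} - \frac{187}{4}\right) + 11411\right) 48031 = \left(\frac{23}{4} + 11411\right) 48031 = \frac{45667}{4} \cdot 48031 = \frac{2193431677}{4}$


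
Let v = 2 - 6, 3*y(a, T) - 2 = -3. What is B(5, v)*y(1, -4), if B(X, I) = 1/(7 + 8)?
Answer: -1/45 ≈ -0.022222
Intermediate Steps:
y(a, T) = -⅓ (y(a, T) = ⅔ + (⅓)*(-3) = ⅔ - 1 = -⅓)
v = -4
B(X, I) = 1/15
B(5, v)*y(1, -4) = (1/15)*(-⅓) = -1/45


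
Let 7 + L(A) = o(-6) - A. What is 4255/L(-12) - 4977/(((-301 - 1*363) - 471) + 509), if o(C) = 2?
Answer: 2698469/4382 ≈ 615.81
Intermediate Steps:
L(A) = -5 - A (L(A) = -7 + (2 - A) = -5 - A)
4255/L(-12) - 4977/(((-301 - 1*363) - 471) + 509) = 4255/(-5 - 1*(-12)) - 4977/(((-301 - 1*363) - 471) + 509) = 4255/(-5 + 12) - 4977/(((-301 - 363) - 471) + 509) = 4255/7 - 4977/((-664 - 471) + 509) = 4255*(1/7) - 4977/(-1135 + 509) = 4255/7 - 4977/(-626) = 4255/7 - 4977*(-1/626) = 4255/7 + 4977/626 = 2698469/4382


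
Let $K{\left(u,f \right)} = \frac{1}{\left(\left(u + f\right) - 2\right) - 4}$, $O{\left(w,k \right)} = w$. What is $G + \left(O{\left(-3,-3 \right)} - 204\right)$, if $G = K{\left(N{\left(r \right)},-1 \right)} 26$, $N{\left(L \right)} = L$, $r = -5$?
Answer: $- \frac{1255}{6} \approx -209.17$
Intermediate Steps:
$K{\left(u,f \right)} = \frac{1}{-6 + f + u}$ ($K{\left(u,f \right)} = \frac{1}{\left(\left(f + u\right) - 2\right) - 4} = \frac{1}{\left(-2 + f + u\right) - 4} = \frac{1}{-6 + f + u}$)
$G = - \frac{13}{6}$ ($G = \frac{1}{-6 - 1 - 5} \cdot 26 = \frac{1}{-12} \cdot 26 = \left(- \frac{1}{12}\right) 26 = - \frac{13}{6} \approx -2.1667$)
$G + \left(O{\left(-3,-3 \right)} - 204\right) = - \frac{13}{6} - 207 = - \frac{1255}{6}$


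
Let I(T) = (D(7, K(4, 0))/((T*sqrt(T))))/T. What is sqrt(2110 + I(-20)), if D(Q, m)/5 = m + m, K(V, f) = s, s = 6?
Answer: sqrt(844000 - 6*I*sqrt(5))/20 ≈ 45.935 - 0.00036509*I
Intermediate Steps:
K(V, f) = 6
D(Q, m) = 10*m (D(Q, m) = 5*(m + m) = 5*(2*m) = 10*m)
I(T) = 60/T**(5/2) (I(T) = ((10*6)/((T*sqrt(T))))/T = (60/(T**(3/2)))/T = (60/T**(3/2))/T = 60/T**(5/2))
sqrt(2110 + I(-20)) = sqrt(2110 + 60/(-20)**(5/2)) = sqrt(2110 + 60*(-I*sqrt(5)/4000)) = sqrt(2110 - 3*I*sqrt(5)/200)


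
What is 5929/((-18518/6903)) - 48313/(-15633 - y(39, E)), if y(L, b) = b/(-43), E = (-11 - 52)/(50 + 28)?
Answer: -714325714508393/323652326370 ≈ -2207.1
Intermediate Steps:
E = -21/26 (E = -63/78 = -63*1/78 = -21/26 ≈ -0.80769)
y(L, b) = -b/43 (y(L, b) = b*(-1/43) = -b/43)
5929/((-18518/6903)) - 48313/(-15633 - y(39, E)) = 5929/((-18518/6903)) - 48313/(-15633 - (-1)*(-21)/(43*26)) = 5929/((-18518*1/6903)) - 48313/(-15633 - 1*21/1118) = 5929/(-18518/6903) - 48313/(-15633 - 21/1118) = 5929*(-6903/18518) - 48313/(-17477715/1118) = -40927887/18518 - 48313*(-1118/17477715) = -40927887/18518 + 54013934/17477715 = -714325714508393/323652326370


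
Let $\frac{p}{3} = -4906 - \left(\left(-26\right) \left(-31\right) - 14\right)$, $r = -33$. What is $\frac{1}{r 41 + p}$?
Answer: $- \frac{1}{18447} \approx -5.4209 \cdot 10^{-5}$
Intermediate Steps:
$p = -17094$ ($p = 3 \left(-4906 - \left(\left(-26\right) \left(-31\right) - 14\right)\right) = 3 \left(-4906 - \left(806 - 14\right)\right) = 3 \left(-4906 - 792\right) = 3 \left(-5698\right) = -17094$)
$\frac{1}{r 41 + p} = \frac{1}{\left(-33\right) 41 - 17094} = \frac{1}{-1353 - 17094} = \frac{1}{-18447} = - \frac{1}{18447}$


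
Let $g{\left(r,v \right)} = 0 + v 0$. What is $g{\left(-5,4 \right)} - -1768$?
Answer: $1768$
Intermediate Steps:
$g{\left(r,v \right)} = 0$ ($g{\left(r,v \right)} = 0 + 0 = 0$)
$g{\left(-5,4 \right)} - -1768 = 0 - -1768 = 0 + 1768 = 1768$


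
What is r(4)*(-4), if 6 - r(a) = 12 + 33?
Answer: 156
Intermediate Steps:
r(a) = -39 (r(a) = 6 - (12 + 33) = 6 - 1*45 = 6 - 45 = -39)
r(4)*(-4) = -39*(-4) = 156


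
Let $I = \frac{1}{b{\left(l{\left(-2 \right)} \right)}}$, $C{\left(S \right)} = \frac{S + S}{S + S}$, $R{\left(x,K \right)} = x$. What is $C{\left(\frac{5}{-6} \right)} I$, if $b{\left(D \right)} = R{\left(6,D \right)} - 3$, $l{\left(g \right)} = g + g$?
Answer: $\frac{1}{3} \approx 0.33333$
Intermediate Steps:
$C{\left(S \right)} = 1$ ($C{\left(S \right)} = \frac{2 S}{2 S} = 2 S \frac{1}{2 S} = 1$)
$l{\left(g \right)} = 2 g$
$b{\left(D \right)} = 3$ ($b{\left(D \right)} = 6 - 3 = 3$)
$I = \frac{1}{3} \approx 0.33333$
$C{\left(\frac{5}{-6} \right)} I = 1 \cdot \frac{1}{3} = \frac{1}{3}$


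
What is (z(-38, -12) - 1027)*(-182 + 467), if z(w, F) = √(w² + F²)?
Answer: -292695 + 570*√397 ≈ -2.8134e+5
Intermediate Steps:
z(w, F) = √(F² + w²)
(z(-38, -12) - 1027)*(-182 + 467) = (√((-12)² + (-38)²) - 1027)*(-182 + 467) = (√(144 + 1444) - 1027)*285 = (√1588 - 1027)*285 = (2*√397 - 1027)*285 = (-1027 + 2*√397)*285 = -292695 + 570*√397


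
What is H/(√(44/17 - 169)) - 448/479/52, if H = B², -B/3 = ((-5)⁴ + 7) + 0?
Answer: -112/6227 - 1198272*I*√48093/943 ≈ -0.017986 - 2.7867e+5*I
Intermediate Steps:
B = -1896 (B = -3*(((-5)⁴ + 7) + 0) = -3*((625 + 7) + 0) = -3*(632 + 0) = -3*632 = -1896)
H = 3594816 (H = (-1896)² = 3594816)
H/(√(44/17 - 169)) - 448/479/52 = 3594816/(√(44/17 - 169)) - 448/479/52 = 3594816/(√(44*(1/17) - 169)) - 448*1/479*(1/52) = 3594816/(√(44/17 - 169)) - 448/479*1/52 = 3594816/(√(-2829/17)) - 112/6227 = 3594816/((I*√48093/17)) - 112/6227 = 3594816*(-I*√48093/2829) - 112/6227 = -1198272*I*√48093/943 - 112/6227 = -112/6227 - 1198272*I*√48093/943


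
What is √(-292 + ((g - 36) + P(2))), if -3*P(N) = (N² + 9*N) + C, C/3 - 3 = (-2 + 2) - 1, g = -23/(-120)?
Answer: I*√1213710/60 ≈ 18.361*I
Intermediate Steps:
g = 23/120 (g = -23*(-1/120) = 23/120 ≈ 0.19167)
C = 6 (C = 9 + 3*((-2 + 2) - 1) = 9 + 3*(0 - 1) = 9 + 3*(-1) = 9 - 3 = 6)
P(N) = -2 - 3*N - N²/3 (P(N) = -((N² + 9*N) + 6)/3 = -(6 + N² + 9*N)/3 = -2 - 3*N - N²/3)
√(-292 + ((g - 36) + P(2))) = √(-292 + ((23/120 - 36) + (-2 - 3*2 - ⅓*2²))) = √(-292 + (-4297/120 + (-2 - 6 - ⅓*4))) = √(-292 + (-4297/120 + (-2 - 6 - 4/3))) = √(-292 + (-4297/120 - 28/3)) = √(-292 - 5417/120) = √(-40457/120) = I*√1213710/60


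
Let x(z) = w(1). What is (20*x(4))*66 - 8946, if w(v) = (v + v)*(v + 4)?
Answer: 4254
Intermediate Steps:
w(v) = 2*v*(4 + v) (w(v) = (2*v)*(4 + v) = 2*v*(4 + v))
x(z) = 10 (x(z) = 2*1*(4 + 1) = 2*1*5 = 10)
(20*x(4))*66 - 8946 = (20*10)*66 - 8946 = 200*66 - 8946 = 13200 - 8946 = 4254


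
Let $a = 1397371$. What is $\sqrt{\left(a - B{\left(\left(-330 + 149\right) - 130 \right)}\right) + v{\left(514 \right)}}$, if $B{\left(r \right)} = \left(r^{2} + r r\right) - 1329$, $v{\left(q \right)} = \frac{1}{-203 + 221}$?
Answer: $\frac{\sqrt{43389290}}{6} \approx 1097.8$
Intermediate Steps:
$v{\left(q \right)} = \frac{1}{18}$
$B{\left(r \right)} = -1329 + 2 r^{2}$ ($B{\left(r \right)} = \left(r^{2} + r^{2}\right) - 1329 = 2 r^{2} - 1329 = -1329 + 2 r^{2}$)
$\sqrt{\left(a - B{\left(\left(-330 + 149\right) - 130 \right)}\right) + v{\left(514 \right)}} = \sqrt{\left(1397371 - \left(-1329 + 2 \left(\left(-330 + 149\right) - 130\right)^{2}\right)\right) + \frac{1}{18}} = \sqrt{\left(1397371 - \left(-1329 + 2 \left(-181 - 130\right)^{2}\right)\right) + \frac{1}{18}} = \sqrt{\left(1397371 - \left(-1329 + 2 \left(-311\right)^{2}\right)\right) + \frac{1}{18}} = \sqrt{\left(1397371 - \left(-1329 + 2 \cdot 96721\right)\right) + \frac{1}{18}} = \sqrt{\left(1397371 - \left(-1329 + 193442\right)\right) + \frac{1}{18}} = \sqrt{\left(1397371 - 192113\right) + \frac{1}{18}} = \sqrt{1205258 + \frac{1}{18}} = \sqrt{\frac{21694645}{18}} = \frac{\sqrt{43389290}}{6}$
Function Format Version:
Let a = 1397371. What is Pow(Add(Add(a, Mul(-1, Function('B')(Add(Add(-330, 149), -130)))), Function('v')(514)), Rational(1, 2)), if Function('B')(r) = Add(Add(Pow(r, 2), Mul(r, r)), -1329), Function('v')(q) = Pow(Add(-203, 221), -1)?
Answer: Mul(Rational(1, 6), Pow(43389290, Rational(1, 2))) ≈ 1097.8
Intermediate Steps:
Function('v')(q) = Rational(1, 18) (Function('v')(q) = Pow(18, -1) = Rational(1, 18))
Function('B')(r) = Add(-1329, Mul(2, Pow(r, 2))) (Function('B')(r) = Add(Add(Pow(r, 2), Pow(r, 2)), -1329) = Add(Mul(2, Pow(r, 2)), -1329) = Add(-1329, Mul(2, Pow(r, 2))))
Pow(Add(Add(a, Mul(-1, Function('B')(Add(Add(-330, 149), -130)))), Function('v')(514)), Rational(1, 2)) = Pow(Add(Add(1397371, Mul(-1, Add(-1329, Mul(2, Pow(Add(Add(-330, 149), -130), 2))))), Rational(1, 18)), Rational(1, 2)) = Pow(Add(Add(1397371, Mul(-1, Add(-1329, Mul(2, Pow(Add(-181, -130), 2))))), Rational(1, 18)), Rational(1, 2)) = Pow(Add(Add(1397371, Mul(-1, Add(-1329, Mul(2, Pow(-311, 2))))), Rational(1, 18)), Rational(1, 2)) = Pow(Add(Add(1397371, Mul(-1, Add(-1329, Mul(2, 96721)))), Rational(1, 18)), Rational(1, 2)) = Pow(Add(Add(1397371, Mul(-1, Add(-1329, 193442))), Rational(1, 18)), Rational(1, 2)) = Pow(Add(Add(1397371, Mul(-1, 192113)), Rational(1, 18)), Rational(1, 2)) = Pow(Add(Add(1397371, -192113), Rational(1, 18)), Rational(1, 2)) = Pow(Add(1205258, Rational(1, 18)), Rational(1, 2)) = Pow(Rational(21694645, 18), Rational(1, 2)) = Mul(Rational(1, 6), Pow(43389290, Rational(1, 2)))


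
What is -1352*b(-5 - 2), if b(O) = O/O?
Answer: -1352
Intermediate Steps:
b(O) = 1
-1352*b(-5 - 2) = -1352*1 = -1352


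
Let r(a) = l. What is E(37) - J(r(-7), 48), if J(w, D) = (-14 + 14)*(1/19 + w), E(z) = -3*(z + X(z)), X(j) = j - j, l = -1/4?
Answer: -111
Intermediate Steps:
l = -1/4 (l = -1*1/4 = -1/4 ≈ -0.25000)
r(a) = -1/4
X(j) = 0
E(z) = -3*z (E(z) = -3*(z + 0) = -3*z)
J(w, D) = 0 (J(w, D) = 0*(1/19 + w) = 0)
E(37) - J(r(-7), 48) = -3*37 - 1*0 = -111 + 0 = -111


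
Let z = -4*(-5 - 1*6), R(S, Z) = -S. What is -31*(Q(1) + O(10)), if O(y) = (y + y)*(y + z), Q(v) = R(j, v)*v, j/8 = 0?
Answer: -33480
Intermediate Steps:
j = 0 (j = 8*0 = 0)
z = 44 (z = -4*(-5 - 6) = -4*(-11) = 44)
Q(v) = 0 (Q(v) = (-1*0)*v = 0*v = 0)
O(y) = 2*y*(44 + y) (O(y) = (y + y)*(y + 44) = (2*y)*(44 + y) = 2*y*(44 + y))
-31*(Q(1) + O(10)) = -31*(0 + 2*10*(44 + 10)) = -31*(0 + 2*10*54) = -31*(0 + 1080) = -31*1080 = -33480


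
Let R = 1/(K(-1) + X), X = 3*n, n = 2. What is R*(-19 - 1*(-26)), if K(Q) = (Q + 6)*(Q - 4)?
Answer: -7/19 ≈ -0.36842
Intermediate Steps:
X = 6 (X = 3*2 = 6)
K(Q) = (-4 + Q)*(6 + Q) (K(Q) = (6 + Q)*(-4 + Q) = (-4 + Q)*(6 + Q))
R = -1/19 (R = 1/((-24 + (-1)² + 2*(-1)) + 6) = 1/((-24 + 1 - 2) + 6) = 1/(-25 + 6) = 1/(-19) = -1/19 ≈ -0.052632)
R*(-19 - 1*(-26)) = -(-19 - 1*(-26))/19 = -(-19 + 26)/19 = -1/19*7 = -7/19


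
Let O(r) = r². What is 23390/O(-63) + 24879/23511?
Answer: 216222347/31105053 ≈ 6.9514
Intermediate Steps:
23390/O(-63) + 24879/23511 = 23390/((-63)²) + 24879/23511 = 23390/3969 + 24879*(1/23511) = 23390*(1/3969) + 8293/7837 = 23390/3969 + 8293/7837 = 216222347/31105053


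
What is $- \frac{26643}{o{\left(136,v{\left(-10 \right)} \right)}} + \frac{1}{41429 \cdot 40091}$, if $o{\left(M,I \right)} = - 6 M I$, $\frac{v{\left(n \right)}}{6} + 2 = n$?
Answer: $- \frac{867689391575}{1913391404928} \approx -0.45348$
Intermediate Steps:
$v{\left(n \right)} = -12 + 6 n$
$o{\left(M,I \right)} = - 6 I M$
$- \frac{26643}{o{\left(136,v{\left(-10 \right)} \right)}} + \frac{1}{41429 \cdot 40091} = - \frac{26643}{\left(-6\right) \left(-12 + 6 \left(-10\right)\right) 136} + \frac{1}{41429 \cdot 40091} = - \frac{26643}{\left(-6\right) \left(-12 - 60\right) 136} + \frac{1}{41429} \cdot \frac{1}{40091} = - \frac{26643}{\left(-6\right) \left(-72\right) 136} + \frac{1}{1660930039} = - \frac{26643}{58752} + \frac{1}{1660930039} = \left(-26643\right) \frac{1}{58752} + \frac{1}{1660930039} = - \frac{8881}{19584} + \frac{1}{1660930039} = - \frac{867689391575}{1913391404928}$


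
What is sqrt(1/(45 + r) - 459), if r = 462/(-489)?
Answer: 2*I*sqrt(5916993199)/7181 ≈ 21.424*I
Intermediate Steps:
r = -154/163 (r = 462*(-1/489) = -154/163 ≈ -0.94479)
sqrt(1/(45 + r) - 459) = sqrt(1/(45 - 154/163) - 459) = sqrt(1/(7181/163) - 459) = sqrt(163/7181 - 459) = sqrt(-3295916/7181) = 2*I*sqrt(5916993199)/7181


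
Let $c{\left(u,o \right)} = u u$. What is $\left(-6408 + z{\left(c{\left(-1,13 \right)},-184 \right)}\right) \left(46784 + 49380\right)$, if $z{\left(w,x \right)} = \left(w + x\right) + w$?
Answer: $-633720760$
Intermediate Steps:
$c{\left(u,o \right)} = u^{2}$
$z{\left(w,x \right)} = x + 2 w$
$\left(-6408 + z{\left(c{\left(-1,13 \right)},-184 \right)}\right) \left(46784 + 49380\right) = \left(-6408 - \left(184 - 2 \left(-1\right)^{2}\right)\right) \left(46784 + 49380\right) = \left(-6408 + \left(-184 + 2 \cdot 1\right)\right) 96164 = \left(-6408 + \left(-184 + 2\right)\right) 96164 = \left(-6408 - 182\right) 96164 = \left(-6590\right) 96164 = -633720760$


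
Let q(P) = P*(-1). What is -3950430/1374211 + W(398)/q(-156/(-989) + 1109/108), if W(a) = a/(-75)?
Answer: -90511701916038/38259717648475 ≈ -2.3657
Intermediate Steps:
q(P) = -P
W(a) = -a/75 (W(a) = a*(-1/75) = -a/75)
-3950430/1374211 + W(398)/q(-156/(-989) + 1109/108) = -3950430/1374211 + (-1/75*398)/((-(-156/(-989) + 1109/108))) = -3950430*1/1374211 - 398*(-1/(-156*(-1/989) + 1109*(1/108)))/75 = -3950430/1374211 - 398*(-1/(156/989 + 1109/108))/75 = -3950430/1374211 - 398/(75*((-1*1113649/106812))) = -3950430/1374211 - 398/(75*(-1113649/106812)) = -3950430/1374211 - 398/75*(-106812/1113649) = -3950430/1374211 + 14170392/27841225 = -90511701916038/38259717648475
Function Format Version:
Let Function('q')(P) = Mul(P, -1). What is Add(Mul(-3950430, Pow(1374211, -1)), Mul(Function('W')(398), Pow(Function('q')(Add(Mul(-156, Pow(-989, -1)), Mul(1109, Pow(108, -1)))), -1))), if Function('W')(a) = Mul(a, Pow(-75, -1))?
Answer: Rational(-90511701916038, 38259717648475) ≈ -2.3657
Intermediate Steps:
Function('q')(P) = Mul(-1, P)
Function('W')(a) = Mul(Rational(-1, 75), a) (Function('W')(a) = Mul(a, Rational(-1, 75)) = Mul(Rational(-1, 75), a))
Add(Mul(-3950430, Pow(1374211, -1)), Mul(Function('W')(398), Pow(Function('q')(Add(Mul(-156, Pow(-989, -1)), Mul(1109, Pow(108, -1)))), -1))) = Add(Mul(-3950430, Pow(1374211, -1)), Mul(Mul(Rational(-1, 75), 398), Pow(Mul(-1, Add(Mul(-156, Pow(-989, -1)), Mul(1109, Pow(108, -1)))), -1))) = Add(Mul(-3950430, Rational(1, 1374211)), Mul(Rational(-398, 75), Pow(Mul(-1, Add(Mul(-156, Rational(-1, 989)), Mul(1109, Rational(1, 108)))), -1))) = Add(Rational(-3950430, 1374211), Mul(Rational(-398, 75), Pow(Mul(-1, Add(Rational(156, 989), Rational(1109, 108))), -1))) = Add(Rational(-3950430, 1374211), Mul(Rational(-398, 75), Pow(Mul(-1, Rational(1113649, 106812)), -1))) = Add(Rational(-3950430, 1374211), Mul(Rational(-398, 75), Pow(Rational(-1113649, 106812), -1))) = Add(Rational(-3950430, 1374211), Mul(Rational(-398, 75), Rational(-106812, 1113649))) = Add(Rational(-3950430, 1374211), Rational(14170392, 27841225)) = Rational(-90511701916038, 38259717648475)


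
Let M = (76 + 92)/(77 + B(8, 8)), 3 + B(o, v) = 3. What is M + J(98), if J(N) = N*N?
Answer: 105668/11 ≈ 9606.2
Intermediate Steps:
B(o, v) = 0 (B(o, v) = -3 + 3 = 0)
J(N) = N²
M = 24/11 (M = (76 + 92)/(77 + 0) = 168/77 = (1/77)*168 = 24/11 ≈ 2.1818)
M + J(98) = 24/11 + 98² = 24/11 + 9604 = 105668/11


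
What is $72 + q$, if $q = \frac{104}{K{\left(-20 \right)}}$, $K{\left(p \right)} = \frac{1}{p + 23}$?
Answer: $384$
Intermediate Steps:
$K{\left(p \right)} = \frac{1}{23 + p}$
$q = 312$ ($q = \frac{104}{\frac{1}{23 - 20}} = \frac{104}{\frac{1}{3}} = 104 \frac{1}{\frac{1}{3}} = 104 \cdot 3 = 312$)
$72 + q = 72 + 312 = 384$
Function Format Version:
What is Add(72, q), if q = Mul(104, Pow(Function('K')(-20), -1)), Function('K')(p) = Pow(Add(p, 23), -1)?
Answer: 384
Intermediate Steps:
Function('K')(p) = Pow(Add(23, p), -1)
q = 312 (q = Mul(104, Pow(Pow(Add(23, -20), -1), -1)) = Mul(104, Pow(Pow(3, -1), -1)) = Mul(104, Pow(Rational(1, 3), -1)) = Mul(104, 3) = 312)
Add(72, q) = Add(72, 312) = 384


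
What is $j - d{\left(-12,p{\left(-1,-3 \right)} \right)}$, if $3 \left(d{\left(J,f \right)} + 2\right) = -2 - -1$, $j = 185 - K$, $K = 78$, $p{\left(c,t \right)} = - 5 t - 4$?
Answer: $\frac{328}{3} \approx 109.33$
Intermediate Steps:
$p{\left(c,t \right)} = -4 - 5 t$
$j = 107$ ($j = 185 - 78 = 107$)
$d{\left(J,f \right)} = - \frac{7}{3}$ ($d{\left(J,f \right)} = -2 + \frac{-2 - -1}{3} = -2 + \frac{-2 + 1}{3} = -2 + \frac{1}{3} \left(-1\right) = -2 - \frac{1}{3} = - \frac{7}{3}$)
$j - d{\left(-12,p{\left(-1,-3 \right)} \right)} = 107 - - \frac{7}{3} = 107 + \frac{7}{3} = \frac{328}{3}$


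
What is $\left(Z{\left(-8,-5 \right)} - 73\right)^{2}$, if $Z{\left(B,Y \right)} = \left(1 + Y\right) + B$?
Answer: $7225$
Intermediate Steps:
$Z{\left(B,Y \right)} = 1 + B + Y$
$\left(Z{\left(-8,-5 \right)} - 73\right)^{2} = \left(\left(1 - 8 - 5\right) - 73\right)^{2} = \left(-12 - 73\right)^{2} = \left(-85\right)^{2} = 7225$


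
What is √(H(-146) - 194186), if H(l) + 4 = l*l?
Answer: I*√172874 ≈ 415.78*I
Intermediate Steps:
H(l) = -4 + l² (H(l) = -4 + l*l = -4 + l²)
√(H(-146) - 194186) = √((-4 + (-146)²) - 194186) = √((-4 + 21316) - 194186) = √(21312 - 194186) = √(-172874) = I*√172874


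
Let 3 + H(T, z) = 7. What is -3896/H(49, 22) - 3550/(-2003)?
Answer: -1947372/2003 ≈ -972.23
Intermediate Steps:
H(T, z) = 4 (H(T, z) = -3 + 7 = 4)
-3896/H(49, 22) - 3550/(-2003) = -3896/4 - 3550/(-2003) = -3896*1/4 - 3550*(-1/2003) = -974 + 3550/2003 = -1947372/2003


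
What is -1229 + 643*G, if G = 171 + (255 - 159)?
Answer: 170452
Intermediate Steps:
G = 267 (G = 171 + 96 = 267)
-1229 + 643*G = -1229 + 643*267 = -1229 + 171681 = 170452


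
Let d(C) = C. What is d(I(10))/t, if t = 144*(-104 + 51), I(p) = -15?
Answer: 5/2544 ≈ 0.0019654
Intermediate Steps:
t = -7632 (t = 144*(-53) = -7632)
d(I(10))/t = -15/(-7632) = -15*(-1/7632) = 5/2544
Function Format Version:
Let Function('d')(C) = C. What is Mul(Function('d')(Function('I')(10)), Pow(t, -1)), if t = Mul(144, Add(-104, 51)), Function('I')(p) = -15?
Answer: Rational(5, 2544) ≈ 0.0019654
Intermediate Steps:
t = -7632 (t = Mul(144, -53) = -7632)
Mul(Function('d')(Function('I')(10)), Pow(t, -1)) = Mul(-15, Pow(-7632, -1)) = Mul(-15, Rational(-1, 7632)) = Rational(5, 2544)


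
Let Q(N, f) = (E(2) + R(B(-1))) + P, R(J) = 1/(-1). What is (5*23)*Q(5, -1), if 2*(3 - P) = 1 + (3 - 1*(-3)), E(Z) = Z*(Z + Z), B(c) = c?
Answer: 1495/2 ≈ 747.50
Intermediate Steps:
R(J) = -1
E(Z) = 2*Z² (E(Z) = Z*(2*Z) = 2*Z²)
P = -½ (P = 3 - (1 + (3 - 1*(-3)))/2 = 3 - (1 + (3 + 3))/2 = 3 - (1 + 6)/2 = 3 - ½*7 = 3 - 7/2 = -½ ≈ -0.50000)
Q(N, f) = 13/2 (Q(N, f) = (2*2² - 1) - ½ = (2*4 - 1) - ½ = (8 - 1) - ½ = 7 - ½ = 13/2)
(5*23)*Q(5, -1) = (5*23)*(13/2) = 115*(13/2) = 1495/2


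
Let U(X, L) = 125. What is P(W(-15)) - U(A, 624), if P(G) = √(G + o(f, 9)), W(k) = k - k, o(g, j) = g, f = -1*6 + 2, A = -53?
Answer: -125 + 2*I ≈ -125.0 + 2.0*I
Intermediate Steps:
f = -4 (f = -6 + 2 = -4)
W(k) = 0
P(G) = √(-4 + G) (P(G) = √(G - 4) = √(-4 + G))
P(W(-15)) - U(A, 624) = √(-4 + 0) - 1*125 = √(-4) - 125 = 2*I - 125 = -125 + 2*I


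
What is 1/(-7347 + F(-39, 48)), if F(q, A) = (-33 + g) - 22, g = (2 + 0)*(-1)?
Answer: -1/7404 ≈ -0.00013506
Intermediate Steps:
g = -2 (g = 2*(-1) = -2)
F(q, A) = -57 (F(q, A) = (-33 - 2) - 22 = -35 - 22 = -57)
1/(-7347 + F(-39, 48)) = 1/(-7347 - 57) = 1/(-7404) = -1/7404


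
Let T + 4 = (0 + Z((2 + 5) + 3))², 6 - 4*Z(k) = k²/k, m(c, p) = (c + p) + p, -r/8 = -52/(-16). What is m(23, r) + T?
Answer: -32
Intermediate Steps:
r = -26 (r = -(-416)/(-16) = -(-416)*(-1)/16 = -8*13/4 = -26)
m(c, p) = c + 2*p
Z(k) = 3/2 - k/4 (Z(k) = 3/2 - k²/(4*k) = 3/2 - k/4)
T = -3 (T = -4 + (0 + (3/2 - ((2 + 5) + 3)/4))² = -4 + (0 + (3/2 - (7 + 3)/4))² = -4 + (0 + (3/2 - ¼*10))² = -4 + (0 + (3/2 - 5/2))² = -4 + (0 - 1)² = -4 + (-1)² = -4 + 1 = -3)
m(23, r) + T = (23 + 2*(-26)) - 3 = (23 - 52) - 3 = -29 - 3 = -32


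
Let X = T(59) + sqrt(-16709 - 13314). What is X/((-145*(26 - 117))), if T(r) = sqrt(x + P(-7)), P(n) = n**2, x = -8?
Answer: sqrt(41)/13195 + I*sqrt(30023)/13195 ≈ 0.00048527 + 0.013132*I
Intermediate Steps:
T(r) = sqrt(41) (T(r) = sqrt(-8 + (-7)**2) = sqrt(-8 + 49) = sqrt(41))
X = sqrt(41) + I*sqrt(30023) (X = sqrt(41) + sqrt(-16709 - 13314) = sqrt(41) + sqrt(-30023) = sqrt(41) + I*sqrt(30023) ≈ 6.4031 + 173.27*I)
X/((-145*(26 - 117))) = (sqrt(41) + I*sqrt(30023))/((-145*(26 - 117))) = (sqrt(41) + I*sqrt(30023))/((-145*(-91))) = (sqrt(41) + I*sqrt(30023))/13195 = (sqrt(41) + I*sqrt(30023))*(1/13195) = sqrt(41)/13195 + I*sqrt(30023)/13195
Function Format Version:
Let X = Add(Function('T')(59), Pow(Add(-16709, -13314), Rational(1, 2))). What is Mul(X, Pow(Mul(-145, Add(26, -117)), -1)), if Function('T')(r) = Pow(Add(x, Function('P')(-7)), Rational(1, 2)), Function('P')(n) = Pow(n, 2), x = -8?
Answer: Add(Mul(Rational(1, 13195), Pow(41, Rational(1, 2))), Mul(Rational(1, 13195), I, Pow(30023, Rational(1, 2)))) ≈ Add(0.00048527, Mul(0.013132, I))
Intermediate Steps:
Function('T')(r) = Pow(41, Rational(1, 2)) (Function('T')(r) = Pow(Add(-8, Pow(-7, 2)), Rational(1, 2)) = Pow(Add(-8, 49), Rational(1, 2)) = Pow(41, Rational(1, 2)))
X = Add(Pow(41, Rational(1, 2)), Mul(I, Pow(30023, Rational(1, 2)))) (X = Add(Pow(41, Rational(1, 2)), Pow(Add(-16709, -13314), Rational(1, 2))) = Add(Pow(41, Rational(1, 2)), Pow(-30023, Rational(1, 2))) = Add(Pow(41, Rational(1, 2)), Mul(I, Pow(30023, Rational(1, 2)))) ≈ Add(6.4031, Mul(173.27, I)))
Mul(X, Pow(Mul(-145, Add(26, -117)), -1)) = Mul(Add(Pow(41, Rational(1, 2)), Mul(I, Pow(30023, Rational(1, 2)))), Pow(Mul(-145, Add(26, -117)), -1)) = Mul(Add(Pow(41, Rational(1, 2)), Mul(I, Pow(30023, Rational(1, 2)))), Pow(Mul(-145, -91), -1)) = Mul(Add(Pow(41, Rational(1, 2)), Mul(I, Pow(30023, Rational(1, 2)))), Pow(13195, -1)) = Mul(Add(Pow(41, Rational(1, 2)), Mul(I, Pow(30023, Rational(1, 2)))), Rational(1, 13195)) = Add(Mul(Rational(1, 13195), Pow(41, Rational(1, 2))), Mul(Rational(1, 13195), I, Pow(30023, Rational(1, 2))))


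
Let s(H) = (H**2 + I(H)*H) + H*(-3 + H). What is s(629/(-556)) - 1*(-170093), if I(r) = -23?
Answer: 26295876877/154568 ≈ 1.7013e+5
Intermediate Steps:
s(H) = H**2 - 23*H + H*(-3 + H) (s(H) = (H**2 - 23*H) + H*(-3 + H) = H**2 - 23*H + H*(-3 + H))
s(629/(-556)) - 1*(-170093) = 2*(629/(-556))*(-13 + 629/(-556)) - 1*(-170093) = 2*(629*(-1/556))*(-13 + 629*(-1/556)) + 170093 = 2*(-629/556)*(-13 - 629/556) + 170093 = 2*(-629/556)*(-7857/556) + 170093 = 4942053/154568 + 170093 = 26295876877/154568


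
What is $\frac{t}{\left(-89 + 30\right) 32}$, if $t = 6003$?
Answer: $- \frac{6003}{1888} \approx -3.1796$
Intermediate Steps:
$\frac{t}{\left(-89 + 30\right) 32} = \frac{6003}{\left(-89 + 30\right) 32} = \frac{6003}{\left(-59\right) 32} = \frac{6003}{-1888} = 6003 \left(- \frac{1}{1888}\right) = - \frac{6003}{1888}$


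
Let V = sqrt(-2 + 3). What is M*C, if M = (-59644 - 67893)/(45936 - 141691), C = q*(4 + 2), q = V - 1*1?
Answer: 0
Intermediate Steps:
V = 1 (V = sqrt(1) = 1)
q = 0 (q = 1 - 1*1 = 1 - 1 = 0)
C = 0 (C = 0*(4 + 2) = 0*6 = 0)
M = 127537/95755 (M = -127537/(-95755) = -127537*(-1/95755) = 127537/95755 ≈ 1.3319)
M*C = (127537/95755)*0 = 0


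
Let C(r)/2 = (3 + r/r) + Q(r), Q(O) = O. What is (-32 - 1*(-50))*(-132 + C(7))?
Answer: -1980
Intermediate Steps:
C(r) = 8 + 2*r (C(r) = 2*((3 + r/r) + r) = 2*((3 + 1) + r) = 2*(4 + r) = 8 + 2*r)
(-32 - 1*(-50))*(-132 + C(7)) = (-32 - 1*(-50))*(-132 + (8 + 2*7)) = (-32 + 50)*(-132 + (8 + 14)) = 18*(-132 + 22) = 18*(-110) = -1980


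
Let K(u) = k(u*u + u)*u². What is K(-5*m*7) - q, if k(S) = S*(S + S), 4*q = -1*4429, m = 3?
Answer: 10517532484429/4 ≈ 2.6294e+12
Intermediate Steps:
q = -4429/4 (q = (-1*4429)/4 = (¼)*(-4429) = -4429/4 ≈ -1107.3)
k(S) = 2*S² (k(S) = S*(2*S) = 2*S²)
K(u) = 2*u²*(u + u²)² (K(u) = (2*(u*u + u)²)*u² = (2*(u² + u)²)*u² = (2*(u + u²)²)*u² = 2*u²*(u + u²)²)
K(-5*m*7) - q = 2*(-5*3*7)⁴*(1 - 5*3*7)² - 1*(-4429/4) = 2*(-15*7)⁴*(1 - 15*7)² + 4429/4 = 2*(-105)⁴*(1 - 105)² + 4429/4 = 2*121550625*(-104)² + 4429/4 = 2*121550625*10816 + 4429/4 = 2629383120000 + 4429/4 = 10517532484429/4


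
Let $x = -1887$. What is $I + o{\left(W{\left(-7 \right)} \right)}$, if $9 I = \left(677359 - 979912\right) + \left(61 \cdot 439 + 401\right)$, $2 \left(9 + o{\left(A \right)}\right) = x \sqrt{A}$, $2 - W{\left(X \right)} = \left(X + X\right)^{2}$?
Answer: $-30606 - \frac{1887 i \sqrt{194}}{2} \approx -30606.0 - 13141.0 i$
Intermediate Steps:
$W{\left(X \right)} = 2 - 4 X^{2}$ ($W{\left(X \right)} = 2 - \left(X + X\right)^{2} = 2 - \left(2 X\right)^{2} = 2 - 4 X^{2}$)
$o{\left(A \right)} = -9 - \frac{1887 \sqrt{A}}{2}$ ($o{\left(A \right)} = -9 + \frac{\left(-1887\right) \sqrt{A}}{2} = -9 - \frac{1887 \sqrt{A}}{2}$)
$I = -30597$ ($I = \frac{\left(677359 - 979912\right) + \left(61 \cdot 439 + 401\right)}{9} = \frac{-302553 + \left(26779 + 401\right)}{9} = \frac{-302553 + 27180}{9} = \frac{1}{9} \left(-275373\right) = -30597$)
$I + o{\left(W{\left(-7 \right)} \right)} = -30597 - \left(9 + \frac{1887 \sqrt{2 - 4 \left(-7\right)^{2}}}{2}\right) = -30597 - \left(9 + \frac{1887 \sqrt{2 - 196}}{2}\right) = -30597 - \left(9 + \frac{1887 \sqrt{-194}}{2}\right) = -30597 - \left(9 + \frac{1887 i \sqrt{194}}{2}\right) = -30606 - \frac{1887 i \sqrt{194}}{2}$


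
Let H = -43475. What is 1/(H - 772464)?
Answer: -1/815939 ≈ -1.2256e-6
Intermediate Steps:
1/(H - 772464) = 1/(-43475 - 772464) = 1/(-815939) = -1/815939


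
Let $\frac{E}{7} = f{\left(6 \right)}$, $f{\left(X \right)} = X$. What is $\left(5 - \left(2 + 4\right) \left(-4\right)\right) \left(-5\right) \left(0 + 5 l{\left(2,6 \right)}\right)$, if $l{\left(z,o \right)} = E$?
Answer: $-30450$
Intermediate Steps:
$E = 42$ ($E = 7 \cdot 6 = 42$)
$l{\left(z,o \right)} = 42$
$\left(5 - \left(2 + 4\right) \left(-4\right)\right) \left(-5\right) \left(0 + 5 l{\left(2,6 \right)}\right) = \left(5 - \left(2 + 4\right) \left(-4\right)\right) \left(-5\right) \left(0 + 5 \cdot 42\right) = \left(5 - 6 \left(-4\right)\right) \left(-5\right) \left(0 + 210\right) = \left(5 - -24\right) \left(-5\right) 210 = \left(5 + 24\right) \left(-5\right) 210 = 29 \left(-5\right) 210 = \left(-145\right) 210 = -30450$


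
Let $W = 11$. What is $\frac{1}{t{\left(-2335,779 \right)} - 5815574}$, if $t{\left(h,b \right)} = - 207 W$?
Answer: $- \frac{1}{5817851} \approx -1.7188 \cdot 10^{-7}$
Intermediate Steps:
$t{\left(h,b \right)} = -2277$ ($t{\left(h,b \right)} = \left(-207\right) 11 = -2277$)
$\frac{1}{t{\left(-2335,779 \right)} - 5815574} = \frac{1}{-2277 - 5815574} = \frac{1}{-5817851} = - \frac{1}{5817851}$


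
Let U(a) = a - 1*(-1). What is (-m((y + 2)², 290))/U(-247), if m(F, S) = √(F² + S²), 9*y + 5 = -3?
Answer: 5*√5517901/9963 ≈ 1.1789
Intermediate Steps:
y = -8/9 (y = -5/9 + (⅑)*(-3) = -5/9 - ⅓ = -8/9 ≈ -0.88889)
U(a) = 1 + a (U(a) = a + 1 = 1 + a)
(-m((y + 2)², 290))/U(-247) = (-√(((-8/9 + 2)²)² + 290²))/(1 - 247) = -√(((10/9)²)² + 84100)/(-246) = -√((100/81)² + 84100)*(-1/246) = -√(10000/6561 + 84100)*(-1/246) = -√(551790100/6561)*(-1/246) = -10*√5517901/81*(-1/246) = 5*√5517901/9963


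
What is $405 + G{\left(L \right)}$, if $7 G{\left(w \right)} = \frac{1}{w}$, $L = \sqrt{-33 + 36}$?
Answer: $405 + \frac{\sqrt{3}}{21} \approx 405.08$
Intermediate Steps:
$L = \sqrt{3} \approx 1.732$
$G{\left(w \right)} = \frac{1}{7 w}$
$405 + G{\left(L \right)} = 405 + \frac{1}{7 \sqrt{3}} = 405 + \frac{\frac{1}{3} \sqrt{3}}{7} = 405 + \frac{\sqrt{3}}{21}$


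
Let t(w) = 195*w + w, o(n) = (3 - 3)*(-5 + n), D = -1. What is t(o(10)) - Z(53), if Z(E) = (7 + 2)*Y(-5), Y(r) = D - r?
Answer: -36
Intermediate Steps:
o(n) = 0 (o(n) = 0*(-5 + n) = 0)
t(w) = 196*w
Y(r) = -1 - r
Z(E) = 36 (Z(E) = (7 + 2)*(-1 - 1*(-5)) = 9*(-1 + 5) = 9*4 = 36)
t(o(10)) - Z(53) = 196*0 - 1*36 = 0 - 36 = -36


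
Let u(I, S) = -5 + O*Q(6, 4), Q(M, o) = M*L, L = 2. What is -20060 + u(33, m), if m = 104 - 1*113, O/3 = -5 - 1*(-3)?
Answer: -20137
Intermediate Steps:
Q(M, o) = 2*M (Q(M, o) = M*2 = 2*M)
O = -6 (O = 3*(-5 - 1*(-3)) = 3*(-5 + 3) = 3*(-2) = -6)
m = -9 (m = 104 - 113 = -9)
u(I, S) = -77 (u(I, S) = -5 - 12*6 = -5 - 6*12 = -5 - 72 = -77)
-20060 + u(33, m) = -20060 - 77 = -20137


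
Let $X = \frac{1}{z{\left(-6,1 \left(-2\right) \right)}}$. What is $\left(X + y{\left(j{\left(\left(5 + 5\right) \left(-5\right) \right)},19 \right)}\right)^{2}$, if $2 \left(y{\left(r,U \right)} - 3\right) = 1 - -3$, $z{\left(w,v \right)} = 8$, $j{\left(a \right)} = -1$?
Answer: $\frac{1681}{64} \approx 26.266$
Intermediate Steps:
$y{\left(r,U \right)} = 5$ ($y{\left(r,U \right)} = 3 + \frac{1 - -3}{2} = 3 + \frac{1 + 3}{2} = 3 + \frac{1}{2} \cdot 4 = 3 + 2 = 5$)
$X = \frac{1}{8} \approx 0.125$
$\left(X + y{\left(j{\left(\left(5 + 5\right) \left(-5\right) \right)},19 \right)}\right)^{2} = \left(\frac{1}{8} + 5\right)^{2} = \left(\frac{41}{8}\right)^{2} = \frac{1681}{64}$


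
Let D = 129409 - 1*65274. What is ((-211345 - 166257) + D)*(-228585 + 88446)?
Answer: 43928951913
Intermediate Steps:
D = 64135 (D = 129409 - 65274 = 64135)
((-211345 - 166257) + D)*(-228585 + 88446) = ((-211345 - 166257) + 64135)*(-228585 + 88446) = (-377602 + 64135)*(-140139) = -313467*(-140139) = 43928951913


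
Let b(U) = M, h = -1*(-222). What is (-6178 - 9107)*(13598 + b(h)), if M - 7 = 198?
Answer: -210978855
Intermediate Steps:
M = 205 (M = 7 + 198 = 205)
h = 222
b(U) = 205
(-6178 - 9107)*(13598 + b(h)) = (-6178 - 9107)*(13598 + 205) = -15285*13803 = -210978855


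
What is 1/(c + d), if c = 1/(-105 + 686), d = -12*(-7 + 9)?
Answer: -581/13943 ≈ -0.041670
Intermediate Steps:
d = -24 (d = -12*2 = -24)
c = 1/581 ≈ 0.0017212
1/(c + d) = 1/(1/581 - 24) = 1/(-13943/581) = -581/13943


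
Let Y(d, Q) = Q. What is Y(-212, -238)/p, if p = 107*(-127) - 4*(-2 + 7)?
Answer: 238/13609 ≈ 0.017488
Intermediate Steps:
p = -13609 (p = -13589 - 4*5 = -13589 - 20 = -13609)
Y(-212, -238)/p = -238/(-13609) = -238*(-1/13609) = 238/13609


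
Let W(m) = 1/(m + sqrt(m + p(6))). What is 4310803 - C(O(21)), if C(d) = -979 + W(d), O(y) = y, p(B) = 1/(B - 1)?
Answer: 9050430313/2099 + sqrt(530)/2099 ≈ 4.3118e+6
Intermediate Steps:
p(B) = 1/(-1 + B)
W(m) = 1/(m + sqrt(1/5 + m)) (W(m) = 1/(m + sqrt(m + 1/(-1 + 6))) = 1/(m + sqrt(m + 1/5)) = 1/(m + sqrt(1/5 + m)))
C(d) = -979 + 5/(5*d + sqrt(5)*sqrt(1 + 5*d))
4310803 - C(O(21)) = 4310803 - (-979 + 1/(21 + sqrt(1/5 + 21))) = 4310803 - (-979 + 1/(21 + sqrt(106/5))) = 4310803 - (-979 + 1/(21 + sqrt(530)/5)) = 4310803 + (979 - 1/(21 + sqrt(530)/5)) = 4311782 - 1/(21 + sqrt(530)/5)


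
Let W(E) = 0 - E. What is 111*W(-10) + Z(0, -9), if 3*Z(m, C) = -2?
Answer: 3328/3 ≈ 1109.3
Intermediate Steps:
Z(m, C) = -⅔ (Z(m, C) = (⅓)*(-2) = -⅔)
W(E) = -E
111*W(-10) + Z(0, -9) = 111*(-1*(-10)) - ⅔ = 111*10 - ⅔ = 1110 - ⅔ = 3328/3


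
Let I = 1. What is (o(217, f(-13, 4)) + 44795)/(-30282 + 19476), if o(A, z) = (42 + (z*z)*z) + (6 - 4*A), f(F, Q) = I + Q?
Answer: -7350/1801 ≈ -4.0811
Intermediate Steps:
f(F, Q) = 1 + Q
o(A, z) = 48 + z³ - 4*A (o(A, z) = (42 + z²*z) + (6 - 4*A) = (42 + z³) + (6 - 4*A) = 48 + z³ - 4*A)
(o(217, f(-13, 4)) + 44795)/(-30282 + 19476) = ((48 + (1 + 4)³ - 4*217) + 44795)/(-30282 + 19476) = ((48 + 5³ - 868) + 44795)/(-10806) = ((48 + 125 - 868) + 44795)*(-1/10806) = (-695 + 44795)*(-1/10806) = 44100*(-1/10806) = -7350/1801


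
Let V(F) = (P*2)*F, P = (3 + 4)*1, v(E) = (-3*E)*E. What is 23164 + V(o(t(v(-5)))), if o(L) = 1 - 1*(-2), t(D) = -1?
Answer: 23206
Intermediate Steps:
v(E) = -3*E**2
P = 7 (P = 7*1 = 7)
o(L) = 3 (o(L) = 1 + 2 = 3)
V(F) = 14*F (V(F) = (7*2)*F = 14*F)
23164 + V(o(t(v(-5)))) = 23164 + 14*3 = 23164 + 42 = 23206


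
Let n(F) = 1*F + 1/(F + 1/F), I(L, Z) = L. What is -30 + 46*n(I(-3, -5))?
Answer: -909/5 ≈ -181.80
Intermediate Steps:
n(F) = F + 1/(F + 1/F)
-30 + 46*n(I(-3, -5)) = -30 + 46*(-3*(2 + (-3)²)/(1 + (-3)²)) = -30 + 46*(-3*(2 + 9)/(1 + 9)) = -30 + 46*(-3*11/10) = -30 + 46*(-3*⅒*11) = -30 + 46*(-33/10) = -30 - 759/5 = -909/5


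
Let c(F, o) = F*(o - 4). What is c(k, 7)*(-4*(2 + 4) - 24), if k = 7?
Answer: -1008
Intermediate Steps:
c(F, o) = F*(-4 + o)
c(k, 7)*(-4*(2 + 4) - 24) = (7*(-4 + 7))*(-4*(2 + 4) - 24) = (7*3)*(-4*6 - 24) = 21*(-24 - 24) = 21*(-48) = -1008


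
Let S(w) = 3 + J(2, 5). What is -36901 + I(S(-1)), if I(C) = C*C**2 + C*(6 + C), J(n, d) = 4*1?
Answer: -36467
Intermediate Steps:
J(n, d) = 4
S(w) = 7 (S(w) = 3 + 4 = 7)
I(C) = C**3 + C*(6 + C)
-36901 + I(S(-1)) = -36901 + 7*(6 + 7 + 7**2) = -36901 + 7*(6 + 7 + 49) = -36901 + 7*62 = -36901 + 434 = -36467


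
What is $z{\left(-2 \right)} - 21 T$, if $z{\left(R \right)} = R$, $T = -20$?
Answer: $418$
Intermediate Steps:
$z{\left(-2 \right)} - 21 T = -2 - -420 = -2 + 420 = 418$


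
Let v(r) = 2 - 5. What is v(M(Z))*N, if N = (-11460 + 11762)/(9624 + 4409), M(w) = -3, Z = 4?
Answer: -906/14033 ≈ -0.064562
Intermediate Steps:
N = 302/14033 ≈ 0.021521
v(r) = -3
v(M(Z))*N = -3*302/14033 = -906/14033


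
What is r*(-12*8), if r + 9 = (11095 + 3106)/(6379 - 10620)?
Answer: 5027520/4241 ≈ 1185.5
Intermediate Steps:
r = -52370/4241 (r = -9 + (11095 + 3106)/(6379 - 10620) = -9 + 14201/(-4241) = -9 + 14201*(-1/4241) = -9 - 14201/4241 = -52370/4241 ≈ -12.348)
r*(-12*8) = -(-628440)*8/4241 = -52370/4241*(-96) = 5027520/4241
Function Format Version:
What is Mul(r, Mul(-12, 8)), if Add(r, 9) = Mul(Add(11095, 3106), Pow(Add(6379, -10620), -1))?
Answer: Rational(5027520, 4241) ≈ 1185.5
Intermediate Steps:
r = Rational(-52370, 4241) (r = Add(-9, Mul(Add(11095, 3106), Pow(Add(6379, -10620), -1))) = Add(-9, Mul(14201, Pow(-4241, -1))) = Add(-9, Mul(14201, Rational(-1, 4241))) = Add(-9, Rational(-14201, 4241)) = Rational(-52370, 4241) ≈ -12.348)
Mul(r, Mul(-12, 8)) = Mul(Rational(-52370, 4241), Mul(-12, 8)) = Mul(Rational(-52370, 4241), -96) = Rational(5027520, 4241)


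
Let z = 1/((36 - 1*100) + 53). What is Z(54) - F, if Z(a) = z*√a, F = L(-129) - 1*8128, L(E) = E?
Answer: 8257 - 3*√6/11 ≈ 8256.3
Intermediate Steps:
z = -1/11 (z = 1/((36 - 100) + 53) = 1/(-64 + 53) = 1/(-11) = -1/11 ≈ -0.090909)
F = -8257 (F = -129 - 1*8128 = -129 - 8128 = -8257)
Z(a) = -√a/11
Z(54) - F = -3*√6/11 - 1*(-8257) = -3*√6/11 + 8257 = 8257 - 3*√6/11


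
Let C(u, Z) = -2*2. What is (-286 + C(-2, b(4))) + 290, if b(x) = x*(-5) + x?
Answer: 0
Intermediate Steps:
b(x) = -4*x (b(x) = -5*x + x = -4*x)
C(u, Z) = -4
(-286 + C(-2, b(4))) + 290 = (-286 - 4) + 290 = -290 + 290 = 0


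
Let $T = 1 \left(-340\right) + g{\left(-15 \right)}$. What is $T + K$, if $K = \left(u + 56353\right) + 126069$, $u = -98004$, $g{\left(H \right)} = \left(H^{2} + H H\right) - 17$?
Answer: $84511$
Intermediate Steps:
$g{\left(H \right)} = -17 + 2 H^{2}$ ($g{\left(H \right)} = \left(H^{2} + H^{2}\right) - 17 = 2 H^{2} - 17 = -17 + 2 H^{2}$)
$T = 93$ ($T = 1 \left(-340\right) - \left(17 - 2 \left(-15\right)^{2}\right) = -340 + \left(-17 + 2 \cdot 225\right) = -340 + \left(-17 + 450\right) = -340 + 433 = 93$)
$K = 84418$ ($K = \left(-98004 + 56353\right) + 126069 = -41651 + 126069 = 84418$)
$T + K = 93 + 84418 = 84511$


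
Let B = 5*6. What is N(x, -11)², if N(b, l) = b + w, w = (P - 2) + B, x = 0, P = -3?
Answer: 625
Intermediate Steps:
B = 30
w = 25 (w = (-3 - 2) + 30 = -5 + 30 = 25)
N(b, l) = 25 + b (N(b, l) = b + 25 = 25 + b)
N(x, -11)² = (25 + 0)² = 25² = 625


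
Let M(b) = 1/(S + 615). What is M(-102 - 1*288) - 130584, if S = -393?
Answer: -28989647/222 ≈ -1.3058e+5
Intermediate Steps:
M(b) = 1/222 (M(b) = 1/(-393 + 615) = 1/222)
M(-102 - 1*288) - 130584 = 1/222 - 130584 = -28989647/222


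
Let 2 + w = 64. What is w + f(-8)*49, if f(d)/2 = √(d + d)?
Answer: 62 + 392*I ≈ 62.0 + 392.0*I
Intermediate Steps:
w = 62 (w = -2 + 64 = 62)
f(d) = 2*√2*√d (f(d) = 2*√(d + d) = 2*√(2*d) = 2*(√2*√d) = 2*√2*√d)
w + f(-8)*49 = 62 + (2*√2*√(-8))*49 = 62 + (2*√2*(2*I*√2))*49 = 62 + (8*I)*49 = 62 + 392*I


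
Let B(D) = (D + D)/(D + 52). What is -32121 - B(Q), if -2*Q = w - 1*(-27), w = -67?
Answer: -289094/9 ≈ -32122.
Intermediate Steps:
Q = 20 (Q = -(-67 - 1*(-27))/2 = -(-67 + 27)/2 = -½*(-40) = 20)
B(D) = 2*D/(52 + D) (B(D) = (2*D)/(52 + D) = 2*D/(52 + D))
-32121 - B(Q) = -32121 - 2*20/(52 + 20) = -32121 - 2*20/72 = -32121 - 1*5/9 = -32121 - 5/9 = -289094/9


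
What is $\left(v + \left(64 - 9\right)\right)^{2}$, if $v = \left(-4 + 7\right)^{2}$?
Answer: $4096$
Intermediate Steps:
$v = 9$ ($v = 3^{2} = 9$)
$\left(v + \left(64 - 9\right)\right)^{2} = \left(9 + \left(64 - 9\right)\right)^{2} = \left(9 + 55\right)^{2} = 64^{2} = 4096$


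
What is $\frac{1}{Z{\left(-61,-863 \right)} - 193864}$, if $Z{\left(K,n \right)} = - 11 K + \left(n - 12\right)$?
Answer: $- \frac{1}{194068} \approx -5.1528 \cdot 10^{-6}$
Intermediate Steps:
$Z{\left(K,n \right)} = -12 + n - 11 K$ ($Z{\left(K,n \right)} = - 11 K + \left(-12 + n\right) = -12 + n - 11 K$)
$\frac{1}{Z{\left(-61,-863 \right)} - 193864} = \frac{1}{\left(-12 - 863 - -671\right) - 193864} = \frac{1}{\left(-12 - 863 + 671\right) - 193864} = \frac{1}{-204 - 193864} = \frac{1}{-194068} = - \frac{1}{194068}$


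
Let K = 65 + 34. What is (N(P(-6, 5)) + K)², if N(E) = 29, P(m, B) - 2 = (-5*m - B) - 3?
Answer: 16384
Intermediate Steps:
P(m, B) = -1 - B - 5*m (P(m, B) = 2 + ((-5*m - B) - 3) = 2 + ((-B - 5*m) - 3) = 2 + (-3 - B - 5*m) = -1 - B - 5*m)
K = 99
(N(P(-6, 5)) + K)² = (29 + 99)² = 128² = 16384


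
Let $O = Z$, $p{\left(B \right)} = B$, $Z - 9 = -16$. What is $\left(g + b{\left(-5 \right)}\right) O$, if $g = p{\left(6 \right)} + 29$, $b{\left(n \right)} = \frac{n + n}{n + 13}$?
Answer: $- \frac{945}{4} \approx -236.25$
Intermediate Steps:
$Z = -7$ ($Z = 9 - 16 = -7$)
$b{\left(n \right)} = \frac{2 n}{13 + n}$
$g = 35$ ($g = 6 + 29 = 35$)
$O = -7$
$\left(g + b{\left(-5 \right)}\right) O = \left(35 + 2 \left(-5\right) \frac{1}{13 - 5}\right) \left(-7\right) = \left(35 + 2 \left(-5\right) \frac{1}{8}\right) \left(-7\right) = \left(35 - \frac{5}{4}\right) \left(-7\right) = \frac{135}{4} \left(-7\right) = - \frac{945}{4}$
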